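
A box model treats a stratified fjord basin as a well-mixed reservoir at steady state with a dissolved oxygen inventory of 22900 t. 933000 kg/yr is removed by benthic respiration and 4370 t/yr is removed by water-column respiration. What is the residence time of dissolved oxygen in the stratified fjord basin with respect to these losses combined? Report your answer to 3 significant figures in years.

Convert the benthic respiration flux: 933000 kg/yr = 933.0 t/yr.
Total removal = 933.0 + 4370 = 5303.0 t/yr.
τ = M / ΣF_out = 22900 / 5303.0 = 4.318 yr.

4.32 yr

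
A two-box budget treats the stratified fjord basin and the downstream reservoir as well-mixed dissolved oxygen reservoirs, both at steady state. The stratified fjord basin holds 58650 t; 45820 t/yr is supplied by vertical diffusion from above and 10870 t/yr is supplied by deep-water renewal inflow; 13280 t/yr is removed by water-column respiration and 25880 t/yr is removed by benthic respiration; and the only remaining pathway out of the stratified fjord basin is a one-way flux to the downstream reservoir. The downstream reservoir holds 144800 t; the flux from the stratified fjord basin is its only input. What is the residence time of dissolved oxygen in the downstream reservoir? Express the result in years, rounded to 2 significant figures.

8.3 yr

Balance the stratified fjord basin: ΣF_in = 45820 + 10870 = 56690 t/yr.
Flux to the downstream reservoir = ΣF_in − (13280 + 25880) = 17530 t/yr.
At steady state the output of the downstream reservoir equals its input, 17530 t/yr.
τ = M / F = 144800 / 17530 = 8.260 yr.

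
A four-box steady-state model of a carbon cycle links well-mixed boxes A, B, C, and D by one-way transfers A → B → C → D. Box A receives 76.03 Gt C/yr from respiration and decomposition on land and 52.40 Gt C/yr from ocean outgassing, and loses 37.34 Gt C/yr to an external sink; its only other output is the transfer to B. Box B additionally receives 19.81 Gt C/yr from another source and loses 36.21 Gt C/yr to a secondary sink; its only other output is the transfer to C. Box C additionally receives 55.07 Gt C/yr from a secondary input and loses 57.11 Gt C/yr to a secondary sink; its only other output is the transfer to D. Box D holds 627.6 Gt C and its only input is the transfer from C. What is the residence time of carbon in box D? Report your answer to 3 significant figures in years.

8.64 yr

Box A: F(A→B) = (76.03 + 52.40) − 37.34 = 91.090 Gt C/yr.
Box B: F(B→C) = (91.090 + 19.81) − 36.21 = 74.690 Gt C/yr.
Box C: F(C→D) = (74.690 + 55.07) − 57.11 = 72.650 Gt C/yr.
Box D throughput = its input = 72.650 Gt C/yr; τ = 627.6 / 72.650 = 8.639 yr.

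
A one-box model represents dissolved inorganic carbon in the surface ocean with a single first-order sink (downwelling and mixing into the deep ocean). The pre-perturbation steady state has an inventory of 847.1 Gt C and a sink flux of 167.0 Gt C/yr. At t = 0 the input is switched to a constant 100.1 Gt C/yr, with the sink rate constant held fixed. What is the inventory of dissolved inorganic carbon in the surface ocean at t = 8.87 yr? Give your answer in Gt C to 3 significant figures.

The sink rate constant is k = F₀/M₀ = 167.0/847.1 = 0.1971 yr⁻¹.
Solving dM/dt = F₁ − kM with M(0) = M₀ gives M(t) = F₁/k + (M₀ − F₁/k)·e^(−kt).
F₁/k = 100.1/0.1971 = 507.75 Gt C; kt = 0.1971 × 8.87 = 1.749, e^(−kt) = 0.1740.
M(8.87) = 507.75 + (847.1 − 507.75) × 0.1740 = 507.75 + 59.05 = 566.80 Gt C.

567 Gt C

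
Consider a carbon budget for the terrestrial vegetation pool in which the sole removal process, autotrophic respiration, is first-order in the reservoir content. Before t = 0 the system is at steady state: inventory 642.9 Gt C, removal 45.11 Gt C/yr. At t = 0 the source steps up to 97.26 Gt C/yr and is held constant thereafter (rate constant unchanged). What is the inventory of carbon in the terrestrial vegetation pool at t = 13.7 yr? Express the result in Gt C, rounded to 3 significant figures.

Residence time τ = M₀/F₀ = 14.25 yr. The eventual steady state is M_∞ = M₀·(F₁/F₀) = 642.9 × 97.26/45.11 = 1386.1 Gt C.
The anomaly ΔM(t) = M(t) − M_∞ decays as ΔM₀·e^(−t/τ) with ΔM₀ = 642.9 − 1386.1 = −743.2 Gt C.
At t = 13.7 yr, e^(−t/τ) = e^(−0.9613) = 0.3824, so ΔM = −284.2 Gt C and M = 1386.1 − 284.2 = 1101.9 Gt C.

1100 Gt C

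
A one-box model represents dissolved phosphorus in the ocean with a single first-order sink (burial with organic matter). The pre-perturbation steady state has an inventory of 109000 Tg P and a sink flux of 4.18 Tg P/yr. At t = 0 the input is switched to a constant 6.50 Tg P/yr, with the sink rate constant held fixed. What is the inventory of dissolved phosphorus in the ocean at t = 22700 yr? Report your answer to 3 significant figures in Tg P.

144000 Tg P

Residence time τ = M₀/F₀ = 26080 yr. The eventual steady state is M_∞ = M₀·(F₁/F₀) = 109000 × 6.50/4.18 = 169500 Tg P.
The anomaly ΔM(t) = M(t) − M_∞ decays as ΔM₀·e^(−t/τ) with ΔM₀ = 109000 − 169500 = −60500 Tg P.
At t = 22700 yr, e^(−t/τ) = e^(−0.8705) = 0.4187, so ΔM = −25330 Tg P and M = 169500 − 25330 = 144170 Tg P.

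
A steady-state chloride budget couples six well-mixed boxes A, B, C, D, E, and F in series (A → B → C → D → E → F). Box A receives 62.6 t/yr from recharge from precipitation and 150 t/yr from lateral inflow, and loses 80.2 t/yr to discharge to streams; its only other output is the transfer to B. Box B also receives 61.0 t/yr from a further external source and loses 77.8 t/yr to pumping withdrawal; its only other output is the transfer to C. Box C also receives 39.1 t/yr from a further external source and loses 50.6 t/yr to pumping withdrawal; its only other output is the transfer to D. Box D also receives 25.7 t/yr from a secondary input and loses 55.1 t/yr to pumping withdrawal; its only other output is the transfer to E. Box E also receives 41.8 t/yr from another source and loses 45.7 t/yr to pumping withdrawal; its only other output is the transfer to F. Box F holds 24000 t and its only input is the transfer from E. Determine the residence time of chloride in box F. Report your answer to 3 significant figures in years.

339 yr

Box A: F(A→B) = (62.6 + 150) − 80.2 = 132.40 t/yr.
Box B: F(B→C) = (132.40 + 61.0) − 77.8 = 115.60 t/yr.
Box C: F(C→D) = (115.60 + 39.1) − 50.6 = 104.10 t/yr.
Box D: F(D→E) = (104.10 + 25.7) − 55.1 = 74.700 t/yr.
Box E: F(E→F) = (74.700 + 41.8) − 45.7 = 70.800 t/yr.
Box F throughput = its input = 70.800 t/yr; τ = 24000 / 70.800 = 339.0 yr.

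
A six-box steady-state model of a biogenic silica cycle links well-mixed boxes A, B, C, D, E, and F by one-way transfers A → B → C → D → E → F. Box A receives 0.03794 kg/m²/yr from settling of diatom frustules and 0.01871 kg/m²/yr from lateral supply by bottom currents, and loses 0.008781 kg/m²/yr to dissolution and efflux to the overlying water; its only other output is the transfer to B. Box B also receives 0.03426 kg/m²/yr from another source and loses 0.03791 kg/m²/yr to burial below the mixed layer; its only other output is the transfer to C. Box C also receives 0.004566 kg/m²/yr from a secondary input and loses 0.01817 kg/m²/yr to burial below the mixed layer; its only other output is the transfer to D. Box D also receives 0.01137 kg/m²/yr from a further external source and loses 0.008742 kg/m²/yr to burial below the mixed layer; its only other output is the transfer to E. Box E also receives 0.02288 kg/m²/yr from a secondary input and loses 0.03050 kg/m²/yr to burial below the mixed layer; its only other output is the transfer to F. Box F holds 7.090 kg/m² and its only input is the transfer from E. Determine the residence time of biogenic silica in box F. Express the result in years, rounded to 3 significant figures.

Box A: F(A→B) = (0.03794 + 0.01871) − 0.008781 = 0.047869 kg/m²/yr.
Box B: F(B→C) = (0.047869 + 0.03426) − 0.03791 = 0.044219 kg/m²/yr.
Box C: F(C→D) = (0.044219 + 0.004566) − 0.01817 = 0.030615 kg/m²/yr.
Box D: F(D→E) = (0.030615 + 0.01137) − 0.008742 = 0.033243 kg/m²/yr.
Box E: F(E→F) = (0.033243 + 0.02288) − 0.03050 = 0.025623 kg/m²/yr.
Box F throughput = its input = 0.025623 kg/m²/yr; τ = 7.090 / 0.025623 = 276.7 yr.

277 yr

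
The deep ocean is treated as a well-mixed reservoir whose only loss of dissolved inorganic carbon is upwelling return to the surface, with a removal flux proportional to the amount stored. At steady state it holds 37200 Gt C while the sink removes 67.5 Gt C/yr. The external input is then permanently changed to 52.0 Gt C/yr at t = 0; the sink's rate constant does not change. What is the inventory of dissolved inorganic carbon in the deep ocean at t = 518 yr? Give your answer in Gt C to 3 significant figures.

The sink rate constant is k = F₀/M₀ = 67.5/37200 = 0.001815 yr⁻¹.
Solving dM/dt = F₁ − kM with M(0) = M₀ gives M(t) = F₁/k + (M₀ − F₁/k)·e^(−kt).
F₁/k = 52.0/0.001815 = 28658 Gt C; kt = 0.001815 × 518 = 0.9399, e^(−kt) = 0.3907.
M(518) = 28658 + (37200 − 28658) × 0.3907 = 28658 + 3337 = 31995 Gt C.

32000 Gt C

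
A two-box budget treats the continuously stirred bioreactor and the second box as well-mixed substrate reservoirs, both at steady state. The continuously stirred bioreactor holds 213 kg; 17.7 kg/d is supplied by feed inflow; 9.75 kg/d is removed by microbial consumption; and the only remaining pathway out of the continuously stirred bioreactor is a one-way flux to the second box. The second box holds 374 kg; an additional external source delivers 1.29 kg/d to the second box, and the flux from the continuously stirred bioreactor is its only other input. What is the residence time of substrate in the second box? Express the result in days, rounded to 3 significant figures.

40.5 d

Balance the continuously stirred bioreactor: ΣF_in = 17.700 kg/d.
Flux to the second box = ΣF_in − (9.75) = 7.9500 kg/d.
Total input to the second box = 7.9500 + 1.29 = 9.2400 kg/d; at steady state this equals its total output.
τ = M / F = 374 / 9.2400 = 40.48 d.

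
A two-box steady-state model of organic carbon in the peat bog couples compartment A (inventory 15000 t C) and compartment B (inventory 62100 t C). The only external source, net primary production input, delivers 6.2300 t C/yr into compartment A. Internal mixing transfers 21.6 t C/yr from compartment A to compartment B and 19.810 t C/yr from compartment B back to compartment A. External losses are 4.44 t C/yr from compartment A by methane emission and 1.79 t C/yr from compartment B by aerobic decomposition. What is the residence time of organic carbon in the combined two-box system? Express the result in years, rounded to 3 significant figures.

For the system as a whole, the A↔B exchange is internal and contributes nothing to the throughput; only the external sinks remove mass.
M_total = 15000 + 62100 = 77100 t C.
ΣF_external_out = 4.44 + 1.79 = 6.2300 t C/yr.
τ = M_total / ΣF_ext = 77100 / 6.2300 = 12380 yr.

12400 yr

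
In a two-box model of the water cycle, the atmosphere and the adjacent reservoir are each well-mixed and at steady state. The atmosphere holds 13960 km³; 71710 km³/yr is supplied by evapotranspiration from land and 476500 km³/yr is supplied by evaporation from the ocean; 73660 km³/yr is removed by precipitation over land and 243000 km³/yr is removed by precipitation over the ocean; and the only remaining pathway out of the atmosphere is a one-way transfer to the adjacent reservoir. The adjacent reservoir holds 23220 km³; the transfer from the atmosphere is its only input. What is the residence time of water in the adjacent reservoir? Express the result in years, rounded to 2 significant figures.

Balance the atmosphere: ΣF_in = 71710 + 476500 = 548210 km³/yr.
Transfer to the adjacent reservoir = ΣF_in − (73660 + 243000) = 231550 km³/yr.
At steady state the output of the adjacent reservoir equals its input, 231550 km³/yr.
τ = M / F = 23220 / 231550 = 0.1003 yr.

0.10 yr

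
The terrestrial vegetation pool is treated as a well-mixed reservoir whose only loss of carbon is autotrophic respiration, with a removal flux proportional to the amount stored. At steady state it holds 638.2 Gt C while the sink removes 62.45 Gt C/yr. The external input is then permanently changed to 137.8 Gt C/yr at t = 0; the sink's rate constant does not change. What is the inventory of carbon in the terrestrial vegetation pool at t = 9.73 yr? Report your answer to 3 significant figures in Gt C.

1110 Gt C

Residence time τ = M₀/F₀ = 10.22 yr. The eventual steady state is M_∞ = M₀·(F₁/F₀) = 638.2 × 137.8/62.45 = 1408.2 Gt C.
The anomaly ΔM(t) = M(t) − M_∞ decays as ΔM₀·e^(−t/τ) with ΔM₀ = 638.2 − 1408.2 = −770.0 Gt C.
At t = 9.73 yr, e^(−t/τ) = e^(−0.9521) = 0.3859, so ΔM = −297.2 Gt C and M = 1408.2 − 297.2 = 1111.1 Gt C.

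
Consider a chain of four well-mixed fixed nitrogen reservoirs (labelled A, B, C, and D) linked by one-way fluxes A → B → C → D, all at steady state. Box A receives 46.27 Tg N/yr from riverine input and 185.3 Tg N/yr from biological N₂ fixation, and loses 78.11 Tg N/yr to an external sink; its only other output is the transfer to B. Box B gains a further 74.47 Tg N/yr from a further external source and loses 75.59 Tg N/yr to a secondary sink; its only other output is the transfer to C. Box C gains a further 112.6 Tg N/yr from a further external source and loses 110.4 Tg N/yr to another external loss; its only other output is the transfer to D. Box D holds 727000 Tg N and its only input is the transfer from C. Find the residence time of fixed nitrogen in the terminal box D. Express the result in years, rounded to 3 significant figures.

Box A: F(A→B) = (46.27 + 185.3) − 78.11 = 153.46 Tg N/yr.
Box B: F(B→C) = (153.46 + 74.47) − 75.59 = 152.34 Tg N/yr.
Box C: F(C→D) = (152.34 + 112.6) − 110.4 = 154.54 Tg N/yr.
Box D throughput = its input = 154.54 Tg N/yr; τ = 727000 / 154.54 = 4704 yr.

4700 yr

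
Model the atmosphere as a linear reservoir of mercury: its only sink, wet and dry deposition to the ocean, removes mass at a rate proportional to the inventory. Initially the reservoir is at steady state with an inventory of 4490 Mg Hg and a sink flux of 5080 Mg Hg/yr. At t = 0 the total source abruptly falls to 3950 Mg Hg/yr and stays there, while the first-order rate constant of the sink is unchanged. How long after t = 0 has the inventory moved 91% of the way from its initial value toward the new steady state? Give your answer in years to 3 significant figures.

τ = M₀/F₀ = 4490/5080 = 0.8839 yr.
The remaining gap fraction is e^(−t/τ); 91% covered ⇒ e^(−t/τ) = 0.0900.
t = −τ ln(0.0900) = 0.8839 × 2.408 = 2.128 yr.

2.13 yr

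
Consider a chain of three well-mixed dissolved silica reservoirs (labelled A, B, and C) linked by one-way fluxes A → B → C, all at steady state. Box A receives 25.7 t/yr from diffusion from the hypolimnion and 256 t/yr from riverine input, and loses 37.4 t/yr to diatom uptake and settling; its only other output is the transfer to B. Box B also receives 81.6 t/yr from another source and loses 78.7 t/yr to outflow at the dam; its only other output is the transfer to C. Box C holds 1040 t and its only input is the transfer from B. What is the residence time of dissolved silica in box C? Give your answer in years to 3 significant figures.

Box A: F(A→B) = (25.7 + 256) − 37.4 = 244.30 t/yr.
Box B: F(B→C) = (244.30 + 81.6) − 78.7 = 247.20 t/yr.
Box C throughput = its input = 247.20 t/yr; τ = 1040 / 247.20 = 4.207 yr.

4.21 yr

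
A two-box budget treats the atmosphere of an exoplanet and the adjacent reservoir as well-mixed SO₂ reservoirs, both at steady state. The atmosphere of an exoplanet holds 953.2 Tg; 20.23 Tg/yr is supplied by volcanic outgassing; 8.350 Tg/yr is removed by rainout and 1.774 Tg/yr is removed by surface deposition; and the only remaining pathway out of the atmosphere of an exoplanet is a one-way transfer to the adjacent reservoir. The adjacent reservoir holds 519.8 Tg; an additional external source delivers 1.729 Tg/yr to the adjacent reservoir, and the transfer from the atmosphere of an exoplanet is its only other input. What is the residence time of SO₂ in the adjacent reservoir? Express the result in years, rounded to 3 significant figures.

43.9 yr

Balance the atmosphere of an exoplanet: ΣF_in = 20.230 Tg/yr.
Transfer to the adjacent reservoir = ΣF_in − (8.350 + 1.774) = 10.106 Tg/yr.
Total input to the adjacent reservoir = 10.106 + 1.729 = 11.835 Tg/yr; at steady state this equals its total output.
τ = M / F = 519.8 / 11.835 = 43.92 yr.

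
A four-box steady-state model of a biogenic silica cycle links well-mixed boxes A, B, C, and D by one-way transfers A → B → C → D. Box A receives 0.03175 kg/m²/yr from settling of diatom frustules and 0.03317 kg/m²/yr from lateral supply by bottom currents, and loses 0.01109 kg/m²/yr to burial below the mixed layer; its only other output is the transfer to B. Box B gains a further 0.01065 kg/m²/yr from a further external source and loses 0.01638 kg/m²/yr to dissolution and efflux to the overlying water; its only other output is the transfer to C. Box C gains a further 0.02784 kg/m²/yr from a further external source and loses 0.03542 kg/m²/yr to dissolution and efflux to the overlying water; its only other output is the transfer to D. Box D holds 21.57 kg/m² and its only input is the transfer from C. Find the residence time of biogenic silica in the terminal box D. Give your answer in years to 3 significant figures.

Box A: F(A→B) = (0.03175 + 0.03317) − 0.01109 = 0.053830 kg/m²/yr.
Box B: F(B→C) = (0.053830 + 0.01065) − 0.01638 = 0.048100 kg/m²/yr.
Box C: F(C→D) = (0.048100 + 0.02784) − 0.03542 = 0.040520 kg/m²/yr.
Box D throughput = its input = 0.040520 kg/m²/yr; τ = 21.57 / 0.040520 = 532.3 yr.

532 yr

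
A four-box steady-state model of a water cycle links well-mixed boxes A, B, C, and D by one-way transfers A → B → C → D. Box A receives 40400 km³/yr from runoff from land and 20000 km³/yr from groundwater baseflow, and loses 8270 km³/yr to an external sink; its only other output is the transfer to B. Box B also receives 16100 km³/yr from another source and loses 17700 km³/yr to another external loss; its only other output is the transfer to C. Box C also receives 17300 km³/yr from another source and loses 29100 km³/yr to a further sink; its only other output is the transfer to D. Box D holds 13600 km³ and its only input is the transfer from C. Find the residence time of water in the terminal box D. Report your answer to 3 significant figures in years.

0.351 yr

Box A: F(A→B) = (40400 + 20000) − 8270 = 52130 km³/yr.
Box B: F(B→C) = (52130 + 16100) − 17700 = 50530 km³/yr.
Box C: F(C→D) = (50530 + 17300) − 29100 = 38730 km³/yr.
Box D throughput = its input = 38730 km³/yr; τ = 13600 / 38730 = 0.3511 yr.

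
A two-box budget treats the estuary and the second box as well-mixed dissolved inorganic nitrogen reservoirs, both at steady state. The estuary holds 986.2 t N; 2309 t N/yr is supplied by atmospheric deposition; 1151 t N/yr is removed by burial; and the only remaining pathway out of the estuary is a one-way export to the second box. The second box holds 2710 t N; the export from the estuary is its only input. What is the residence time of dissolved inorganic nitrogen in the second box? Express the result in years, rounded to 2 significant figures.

Balance the estuary: ΣF_in = 2309.0 t N/yr.
Export to the second box = ΣF_in − (1151) = 1158.0 t N/yr.
At steady state the output of the second box equals its input, 1158.0 t N/yr.
τ = M / F = 2710 / 1158.0 = 2.340 yr.

2.3 yr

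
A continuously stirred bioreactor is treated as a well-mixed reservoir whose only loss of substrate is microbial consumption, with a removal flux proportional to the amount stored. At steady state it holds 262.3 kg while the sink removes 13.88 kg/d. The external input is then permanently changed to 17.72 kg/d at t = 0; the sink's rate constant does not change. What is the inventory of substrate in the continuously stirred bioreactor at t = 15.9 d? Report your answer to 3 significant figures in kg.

304 kg

Residence time τ = M₀/F₀ = 18.90 d. The eventual steady state is M_∞ = M₀·(F₁/F₀) = 262.3 × 17.72/13.88 = 334.87 kg.
The anomaly ΔM(t) = M(t) − M_∞ decays as ΔM₀·e^(−t/τ) with ΔM₀ = 262.3 − 334.87 = −72.57 kg.
At t = 15.9 d, e^(−t/τ) = e^(−0.8414) = 0.4311, so ΔM = −31.29 kg and M = 334.87 − 31.29 = 303.58 kg.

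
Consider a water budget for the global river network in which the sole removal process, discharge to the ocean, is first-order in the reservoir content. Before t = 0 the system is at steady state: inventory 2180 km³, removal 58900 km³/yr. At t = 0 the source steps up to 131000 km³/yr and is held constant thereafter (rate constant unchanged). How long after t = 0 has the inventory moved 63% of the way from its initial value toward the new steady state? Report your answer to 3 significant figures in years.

τ = M₀/F₀ = 2180/58900 = 0.03701 yr.
The remaining gap fraction is e^(−t/τ); 63% covered ⇒ e^(−t/τ) = 0.370.
t = −τ ln(0.370) = 0.03701 × 0.9943 = 0.03680 yr.

0.0368 yr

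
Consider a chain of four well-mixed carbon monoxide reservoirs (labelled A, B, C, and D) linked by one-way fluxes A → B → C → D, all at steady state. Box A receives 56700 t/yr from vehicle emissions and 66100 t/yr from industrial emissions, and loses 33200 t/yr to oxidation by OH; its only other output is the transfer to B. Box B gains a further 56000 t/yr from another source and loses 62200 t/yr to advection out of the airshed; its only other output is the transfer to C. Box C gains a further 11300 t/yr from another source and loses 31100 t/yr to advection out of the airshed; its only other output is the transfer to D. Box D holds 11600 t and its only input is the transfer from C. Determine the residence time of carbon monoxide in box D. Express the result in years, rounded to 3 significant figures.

0.182 yr

Box A: F(A→B) = (56700 + 66100) − 33200 = 89600 t/yr.
Box B: F(B→C) = (89600 + 56000) − 62200 = 83400 t/yr.
Box C: F(C→D) = (83400 + 11300) − 31100 = 63600 t/yr.
Box D throughput = its input = 63600 t/yr; τ = 11600 / 63600 = 0.1824 yr.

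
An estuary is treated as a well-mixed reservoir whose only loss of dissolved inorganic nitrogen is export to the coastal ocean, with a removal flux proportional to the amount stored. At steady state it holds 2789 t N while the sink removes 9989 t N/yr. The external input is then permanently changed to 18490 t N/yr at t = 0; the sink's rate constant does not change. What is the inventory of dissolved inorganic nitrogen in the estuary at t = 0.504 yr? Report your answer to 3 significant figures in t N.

Residence time τ = M₀/F₀ = 0.2792 yr. The eventual steady state is M_∞ = M₀·(F₁/F₀) = 2789 × 18490/9989 = 5162.5 t N.
The anomaly ΔM(t) = M(t) − M_∞ decays as ΔM₀·e^(−t/τ) with ΔM₀ = 2789 − 5162.5 = −2374 t N.
At t = 0.504 yr, e^(−t/τ) = e^(−1.805) = 0.1645, so ΔM = −390.3 t N and M = 5162.5 − 390.3 = 4772.2 t N.

4770 t N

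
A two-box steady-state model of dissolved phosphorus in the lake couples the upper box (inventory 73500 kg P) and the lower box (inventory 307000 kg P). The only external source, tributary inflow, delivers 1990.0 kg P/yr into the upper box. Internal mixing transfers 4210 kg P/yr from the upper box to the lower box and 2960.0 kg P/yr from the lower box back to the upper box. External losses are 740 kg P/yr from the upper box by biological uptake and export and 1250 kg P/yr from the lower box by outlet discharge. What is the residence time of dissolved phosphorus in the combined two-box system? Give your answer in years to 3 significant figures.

Residence time in the combined system uses the total inventory and the total *external* removal — internal exchanges between the two boxes cancel.
M_total = 73500 + 307000 = 380500 kg P.
ΣF_external_out = 740 + 1250 = 1990.0 kg P/yr.
τ = M_total / ΣF_ext = 380500 / 1990.0 = 191.2 yr.

191 yr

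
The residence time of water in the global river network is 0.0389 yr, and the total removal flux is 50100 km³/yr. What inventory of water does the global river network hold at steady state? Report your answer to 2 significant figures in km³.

1900 km³

τ = M/F ⇒ M = τ × F = 0.0389 × 50100 = 1949 km³.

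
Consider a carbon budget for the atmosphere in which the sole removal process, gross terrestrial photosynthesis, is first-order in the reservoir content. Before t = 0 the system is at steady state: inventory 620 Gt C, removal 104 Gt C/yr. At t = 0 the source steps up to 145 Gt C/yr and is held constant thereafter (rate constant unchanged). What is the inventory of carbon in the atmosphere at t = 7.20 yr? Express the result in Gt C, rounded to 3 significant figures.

791 Gt C

The sink rate constant is k = F₀/M₀ = 104/620 = 0.1677 yr⁻¹.
Solving dM/dt = F₁ − kM with M(0) = M₀ gives M(t) = F₁/k + (M₀ − F₁/k)·e^(−kt).
F₁/k = 145/0.1677 = 864.42 Gt C; kt = 0.1677 × 7.20 = 1.208, e^(−kt) = 0.2989.
M(7.20) = 864.42 + (620 − 864.42) × 0.2989 = 864.42 − 73.05 = 791.37 Gt C.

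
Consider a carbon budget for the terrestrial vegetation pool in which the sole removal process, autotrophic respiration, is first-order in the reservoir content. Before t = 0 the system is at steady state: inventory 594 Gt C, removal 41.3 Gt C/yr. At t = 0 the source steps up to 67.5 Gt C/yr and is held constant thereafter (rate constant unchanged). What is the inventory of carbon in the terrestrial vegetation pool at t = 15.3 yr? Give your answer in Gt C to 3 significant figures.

τ = M₀/F₀ = 594/41.3 = 14.38 yr; rate constant k = 1/τ.
New steady state M_∞ = F₁/k = F₁·τ = 67.5 × 14.38 = 970.82 Gt C.
M(t) = M_∞ + (M₀ − M_∞)·e^(−t/τ); t/τ = 15.3/14.38 = 1.064, so e^(−t/τ) = 0.3451.
M(t) = 970.82 − 376.8 × 0.3451 = 840.76 Gt C.

841 Gt C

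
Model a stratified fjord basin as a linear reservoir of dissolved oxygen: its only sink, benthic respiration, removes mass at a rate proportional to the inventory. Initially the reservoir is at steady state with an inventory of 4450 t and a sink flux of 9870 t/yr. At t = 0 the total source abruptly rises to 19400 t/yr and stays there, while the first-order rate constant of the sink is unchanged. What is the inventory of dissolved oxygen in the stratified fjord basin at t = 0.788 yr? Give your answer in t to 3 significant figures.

8000 t

τ = M₀/F₀ = 4450/9870 = 0.4509 yr; rate constant k = 1/τ.
New steady state M_∞ = F₁/k = F₁·τ = 19400 × 0.4509 = 8746.7 t.
M(t) = M_∞ + (M₀ − M_∞)·e^(−t/τ); t/τ = 0.788/0.4509 = 1.748, so e^(−t/τ) = 0.1742.
M(t) = 8746.7 − 4297 × 0.1742 = 7998.4 t.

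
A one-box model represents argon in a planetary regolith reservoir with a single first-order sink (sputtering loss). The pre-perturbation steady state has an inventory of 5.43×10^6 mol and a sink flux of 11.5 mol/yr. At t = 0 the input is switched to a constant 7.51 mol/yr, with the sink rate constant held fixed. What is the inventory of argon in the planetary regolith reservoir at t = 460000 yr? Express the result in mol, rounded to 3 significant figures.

τ = M₀/F₀ = 5.43×10^6/11.5 = 472200 yr; rate constant k = 1/τ.
New steady state M_∞ = F₁/k = F₁·τ = 7.51 × 472200 = 3.5460×10^6 mol.
M(t) = M_∞ + (M₀ − M_∞)·e^(−t/τ); t/τ = 460000/472200 = 0.9742, so e^(−t/τ) = 0.3775.
M(t) = 3.5460×10^6 + 1.884×10^6 × 0.3775 = 4.2572×10^6 mol.

4.26×10^6 mol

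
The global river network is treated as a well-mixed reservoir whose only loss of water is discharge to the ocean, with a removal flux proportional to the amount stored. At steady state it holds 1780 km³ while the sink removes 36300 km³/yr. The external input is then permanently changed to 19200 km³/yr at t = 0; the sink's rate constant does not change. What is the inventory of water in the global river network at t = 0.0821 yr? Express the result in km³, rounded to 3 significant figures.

1100 km³

τ = M₀/F₀ = 1780/36300 = 0.04904 yr; rate constant k = 1/τ.
New steady state M_∞ = F₁/k = F₁·τ = 19200 × 0.04904 = 941.49 km³.
M(t) = M_∞ + (M₀ − M_∞)·e^(−t/τ); t/τ = 0.0821/0.04904 = 1.674, so e^(−t/τ) = 0.1874.
M(t) = 941.49 + 838.5 × 0.1874 = 1098.7 km³.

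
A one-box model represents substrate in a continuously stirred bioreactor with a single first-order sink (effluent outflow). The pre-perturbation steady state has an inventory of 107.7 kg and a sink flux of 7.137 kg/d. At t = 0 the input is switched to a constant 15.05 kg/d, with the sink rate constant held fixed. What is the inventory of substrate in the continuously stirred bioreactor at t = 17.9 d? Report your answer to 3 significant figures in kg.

Residence time τ = M₀/F₀ = 15.09 d. The eventual steady state is M_∞ = M₀·(F₁/F₀) = 107.7 × 15.05/7.137 = 227.11 kg.
The anomaly ΔM(t) = M(t) − M_∞ decays as ΔM₀·e^(−t/τ) with ΔM₀ = 107.7 − 227.11 = −119.4 kg.
At t = 17.9 d, e^(−t/τ) = e^(−1.186) = 0.3054, so ΔM = −36.47 kg and M = 227.11 − 36.47 = 190.64 kg.

191 kg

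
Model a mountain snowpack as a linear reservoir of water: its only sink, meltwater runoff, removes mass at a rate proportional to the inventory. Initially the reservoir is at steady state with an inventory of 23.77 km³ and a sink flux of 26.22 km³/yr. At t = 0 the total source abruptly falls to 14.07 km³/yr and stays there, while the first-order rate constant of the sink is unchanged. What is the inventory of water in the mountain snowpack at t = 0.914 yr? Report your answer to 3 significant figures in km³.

The sink rate constant is k = F₀/M₀ = 26.22/23.77 = 1.103 yr⁻¹.
Solving dM/dt = F₁ − kM with M(0) = M₀ gives M(t) = F₁/k + (M₀ − F₁/k)·e^(−kt).
F₁/k = 14.07/1.103 = 12.755 km³; kt = 1.103 × 0.914 = 1.008, e^(−kt) = 0.3649.
M(0.914) = 12.755 + (23.77 − 12.755) × 0.3649 = 12.755 + 4.019 = 16.774 km³.

16.8 km³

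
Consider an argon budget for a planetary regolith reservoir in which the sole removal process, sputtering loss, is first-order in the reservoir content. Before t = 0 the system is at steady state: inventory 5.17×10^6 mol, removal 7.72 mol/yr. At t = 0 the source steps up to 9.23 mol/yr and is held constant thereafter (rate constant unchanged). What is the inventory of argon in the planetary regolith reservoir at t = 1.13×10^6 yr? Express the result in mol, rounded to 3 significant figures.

5.99×10^6 mol

τ = M₀/F₀ = 5.17×10^6/7.72 = 669700 yr; rate constant k = 1/τ.
New steady state M_∞ = F₁/k = F₁·τ = 9.23 × 669700 = 6.1812×10^6 mol.
M(t) = M_∞ + (M₀ − M_∞)·e^(−t/τ); t/τ = 1.13×10^6/669700 = 1.687, so e^(−t/τ) = 0.1850.
M(t) = 6.1812×10^6 − 1.011×10^6 × 0.1850 = 5.9941×10^6 mol.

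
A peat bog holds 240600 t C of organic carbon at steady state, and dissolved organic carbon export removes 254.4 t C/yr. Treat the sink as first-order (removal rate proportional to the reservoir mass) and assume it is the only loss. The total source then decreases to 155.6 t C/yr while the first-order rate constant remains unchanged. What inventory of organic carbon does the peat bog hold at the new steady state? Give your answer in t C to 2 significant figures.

Rate constant k = F/M = 254.4 / 240600 = 0.001057 yr⁻¹.
At the new steady state, source = k·M_new ⇒ M_new = 155.6 / 0.001057 = 147200 t C.
(Equivalently M_new = M × F_new/F_old = 240600 × 155.6/254.4.)

150000 t C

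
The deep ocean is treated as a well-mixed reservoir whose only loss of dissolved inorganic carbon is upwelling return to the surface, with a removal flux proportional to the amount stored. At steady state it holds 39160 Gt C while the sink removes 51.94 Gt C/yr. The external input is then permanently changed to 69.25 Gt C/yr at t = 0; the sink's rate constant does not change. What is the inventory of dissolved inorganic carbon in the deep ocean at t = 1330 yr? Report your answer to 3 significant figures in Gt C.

The sink rate constant is k = F₀/M₀ = 51.94/39160 = 0.001326 yr⁻¹.
Solving dM/dt = F₁ − kM with M(0) = M₀ gives M(t) = F₁/k + (M₀ − F₁/k)·e^(−kt).
F₁/k = 69.25/0.001326 = 52211 Gt C; kt = 0.001326 × 1330 = 1.764, e^(−kt) = 0.1713.
M(1330) = 52211 + (39160 − 52211) × 0.1713 = 52211 − 2236 = 49975 Gt C.

50000 Gt C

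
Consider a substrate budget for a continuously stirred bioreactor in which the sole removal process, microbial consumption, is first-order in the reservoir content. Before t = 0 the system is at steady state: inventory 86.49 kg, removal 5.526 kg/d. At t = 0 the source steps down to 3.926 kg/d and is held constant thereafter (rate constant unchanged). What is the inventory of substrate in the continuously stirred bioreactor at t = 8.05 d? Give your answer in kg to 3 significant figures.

76.4 kg

Residence time τ = M₀/F₀ = 15.65 d. The eventual steady state is M_∞ = M₀·(F₁/F₀) = 86.49 × 3.926/5.526 = 61.448 kg.
The anomaly ΔM(t) = M(t) − M_∞ decays as ΔM₀·e^(−t/τ) with ΔM₀ = 86.49 − 61.448 = 25.04 kg.
At t = 8.05 d, e^(−t/τ) = e^(−0.5143) = 0.5979, so ΔM = 14.97 kg and M = 61.448 + 14.97 = 76.421 kg.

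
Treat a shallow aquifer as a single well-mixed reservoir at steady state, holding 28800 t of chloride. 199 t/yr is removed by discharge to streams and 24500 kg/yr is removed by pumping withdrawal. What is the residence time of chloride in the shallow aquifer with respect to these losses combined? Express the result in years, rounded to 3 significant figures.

Convert the pumping withdrawal flux: 24500 kg/yr = 24.50 t/yr.
Total removal = 199.0 + 24.50 = 223.50 t/yr.
τ = M / ΣF_out = 28800 / 223.50 = 128.9 yr.

129 yr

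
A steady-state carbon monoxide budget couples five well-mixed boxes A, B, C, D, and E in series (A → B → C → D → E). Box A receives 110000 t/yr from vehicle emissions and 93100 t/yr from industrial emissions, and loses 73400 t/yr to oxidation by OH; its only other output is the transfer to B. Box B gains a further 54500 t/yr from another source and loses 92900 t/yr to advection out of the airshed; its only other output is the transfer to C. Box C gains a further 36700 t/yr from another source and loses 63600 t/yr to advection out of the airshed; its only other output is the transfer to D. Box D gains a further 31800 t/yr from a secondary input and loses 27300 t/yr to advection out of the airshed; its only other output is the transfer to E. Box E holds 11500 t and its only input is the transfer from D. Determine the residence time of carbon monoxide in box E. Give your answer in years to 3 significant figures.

0.167 yr

Box A: F(A→B) = (110000 + 93100) − 73400 = 129700 t/yr.
Box B: F(B→C) = (129700 + 54500) − 92900 = 91300 t/yr.
Box C: F(C→D) = (91300 + 36700) − 63600 = 64400 t/yr.
Box D: F(D→E) = (64400 + 31800) − 27300 = 68900 t/yr.
Box E throughput = its input = 68900 t/yr; τ = 11500 / 68900 = 0.1669 yr.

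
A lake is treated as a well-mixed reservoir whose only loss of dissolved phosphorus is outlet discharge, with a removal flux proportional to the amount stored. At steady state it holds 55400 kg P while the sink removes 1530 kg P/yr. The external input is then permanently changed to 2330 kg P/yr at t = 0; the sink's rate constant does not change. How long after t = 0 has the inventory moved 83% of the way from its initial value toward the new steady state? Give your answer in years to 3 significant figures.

τ = M₀/F₀ = 55400/1530 = 36.21 yr.
The remaining gap fraction is e^(−t/τ); 83% covered ⇒ e^(−t/τ) = 0.170.
t = −τ ln(0.170) = 36.21 × 1.772 = 64.16 yr.

64.2 yr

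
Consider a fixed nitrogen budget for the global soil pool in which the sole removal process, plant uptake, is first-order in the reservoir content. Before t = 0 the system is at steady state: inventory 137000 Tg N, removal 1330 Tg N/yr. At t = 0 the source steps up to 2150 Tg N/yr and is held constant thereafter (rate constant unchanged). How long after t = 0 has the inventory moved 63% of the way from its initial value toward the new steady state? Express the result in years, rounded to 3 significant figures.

τ = M₀/F₀ = 137000/1330 = 103.0 yr.
The remaining gap fraction is e^(−t/τ); 63% covered ⇒ e^(−t/τ) = 0.370.
t = −τ ln(0.370) = 103.0 × 0.9943 = 102.4 yr.

102 yr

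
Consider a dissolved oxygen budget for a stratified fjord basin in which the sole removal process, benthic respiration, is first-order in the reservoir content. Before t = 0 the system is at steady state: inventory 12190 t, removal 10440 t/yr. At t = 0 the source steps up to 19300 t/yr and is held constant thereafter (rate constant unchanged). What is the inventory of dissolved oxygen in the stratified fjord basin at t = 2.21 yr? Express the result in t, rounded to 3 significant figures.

21000 t

The sink rate constant is k = F₀/M₀ = 10440/12190 = 0.8564 yr⁻¹.
Solving dM/dt = F₁ − kM with M(0) = M₀ gives M(t) = F₁/k + (M₀ − F₁/k)·e^(−kt).
F₁/k = 19300/0.8564 = 22535 t; kt = 0.8564 × 2.21 = 1.893, e^(−kt) = 0.1507.
M(2.21) = 22535 + (12190 − 22535) × 0.1507 = 22535 − 1559 = 20977 t.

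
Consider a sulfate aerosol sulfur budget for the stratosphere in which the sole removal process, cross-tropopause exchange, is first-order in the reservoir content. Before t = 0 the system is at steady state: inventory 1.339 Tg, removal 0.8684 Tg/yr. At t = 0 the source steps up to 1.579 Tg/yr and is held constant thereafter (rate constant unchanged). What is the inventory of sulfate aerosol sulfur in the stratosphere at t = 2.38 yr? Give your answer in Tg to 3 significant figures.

2.20 Tg

The sink rate constant is k = F₀/M₀ = 0.8684/1.339 = 0.6485 yr⁻¹.
Solving dM/dt = F₁ − kM with M(0) = M₀ gives M(t) = F₁/k + (M₀ − F₁/k)·e^(−kt).
F₁/k = 1.579/0.6485 = 2.4347 Tg; kt = 0.6485 × 2.38 = 1.544, e^(−kt) = 0.2136.
M(2.38) = 2.4347 + (1.339 − 2.4347) × 0.2136 = 2.4347 − 0.2341 = 2.2006 Tg.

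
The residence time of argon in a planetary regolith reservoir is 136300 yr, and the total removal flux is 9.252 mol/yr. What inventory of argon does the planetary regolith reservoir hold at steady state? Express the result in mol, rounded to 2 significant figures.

1.3×10^6 mol

τ = M/F ⇒ M = τ × F = 136300 × 9.252 = 1.261×10^6 mol.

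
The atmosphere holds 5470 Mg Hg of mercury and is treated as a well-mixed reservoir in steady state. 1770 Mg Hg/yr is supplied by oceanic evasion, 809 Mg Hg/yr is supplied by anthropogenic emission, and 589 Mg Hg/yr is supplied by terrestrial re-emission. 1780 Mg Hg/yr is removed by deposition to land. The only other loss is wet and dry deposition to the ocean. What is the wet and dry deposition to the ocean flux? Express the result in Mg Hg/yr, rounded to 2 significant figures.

1400 Mg Hg/yr

At steady state ΣF_in = ΣF_out.
ΣF_in = 1770 + 809 + 589 = 3168.0 Mg Hg/yr.
Wet and dry deposition to the ocean flux = ΣF_in − (1780) = 3168.0 − 1780 = 1388 Mg Hg/yr.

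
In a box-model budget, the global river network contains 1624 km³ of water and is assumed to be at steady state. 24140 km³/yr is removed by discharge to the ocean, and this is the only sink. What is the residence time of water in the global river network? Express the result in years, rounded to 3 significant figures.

0.0673 yr

τ = M / F = 1624 / 24140 = 0.06727 yr.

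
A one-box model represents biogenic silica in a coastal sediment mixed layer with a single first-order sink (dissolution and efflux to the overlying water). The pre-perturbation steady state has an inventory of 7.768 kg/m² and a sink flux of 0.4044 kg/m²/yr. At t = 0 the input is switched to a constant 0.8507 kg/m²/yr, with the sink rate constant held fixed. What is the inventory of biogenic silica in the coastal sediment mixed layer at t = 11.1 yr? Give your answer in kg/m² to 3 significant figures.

11.5 kg/m²

The sink rate constant is k = F₀/M₀ = 0.4044/7.768 = 0.05206 yr⁻¹.
Solving dM/dt = F₁ − kM with M(0) = M₀ gives M(t) = F₁/k + (M₀ − F₁/k)·e^(−kt).
F₁/k = 0.8507/0.05206 = 16.341 kg/m²; kt = 0.05206 × 11.1 = 0.5779, e^(−kt) = 0.5611.
M(11.1) = 16.341 + (7.768 − 16.341) × 0.5611 = 16.341 − 4.810 = 11.531 kg/m².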